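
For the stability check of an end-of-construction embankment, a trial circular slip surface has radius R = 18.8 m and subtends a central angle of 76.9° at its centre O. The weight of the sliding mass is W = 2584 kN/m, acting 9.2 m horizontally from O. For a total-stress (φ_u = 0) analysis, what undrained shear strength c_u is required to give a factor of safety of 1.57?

FS = c_u·L_a·R / (W·d), so c_u = FS·W·d / (L_a·R).
Arc length L_a = R·θ = 18.8·(76.9°·π/180) = 18.8·1.3422 = 25.23 m
c_u = 1.57·2584·9.2 / (25.23·18.8) = 37323.3 / 474.37 = 78.68 kPa

c_u = 78.7 kPa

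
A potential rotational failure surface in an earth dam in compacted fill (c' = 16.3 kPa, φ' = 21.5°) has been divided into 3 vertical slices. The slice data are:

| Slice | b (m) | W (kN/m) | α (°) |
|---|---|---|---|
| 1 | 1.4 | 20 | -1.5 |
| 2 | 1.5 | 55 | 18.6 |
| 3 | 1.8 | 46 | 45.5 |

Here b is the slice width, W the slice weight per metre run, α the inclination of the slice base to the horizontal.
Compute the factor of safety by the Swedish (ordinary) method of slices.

Ordinary method of slices: FS = Σ[c'·Δl_i + (W_i cosα_i)·tanφ'] / Σ W_i sinα_i, with Δl_i = b_i / cosα_i.
Slice 1: Δl = 1.4/cos(-1.5°) = 1.400 m; N'_1 = 20·cos(-1.5°) = 20.0; c'Δl = 22.83; W sinα = -0.5
Slice 2: Δl = 1.5/cos18.6° = 1.583 m; N'_2 = 55·cos18.6° = 52.1; c'Δl = 25.80; W sinα = 17.5
Slice 3: Δl = 1.8/cos45.5° = 2.568 m; N'_3 = 46·cos45.5° = 32.2; c'Δl = 41.86; W sinα = 32.8
Σc'Δl = 90.5 kN/m; ΣN' = 104.4 kN/m; ΣW sinα = 49.8 kN/m
Resisting = 90.5 + 104.4·tan21.5° = 90.5 + 41.1 = 131.6 kN/m
FS = 131.6 / 49.8 = 2.641

FS = 2.64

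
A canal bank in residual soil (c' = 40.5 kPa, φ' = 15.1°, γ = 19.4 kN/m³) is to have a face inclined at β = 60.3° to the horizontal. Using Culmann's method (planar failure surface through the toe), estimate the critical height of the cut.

Culmann's analysis gives the critical failure plane at α_cr = (β + φ')/2 = (60.3 + 15.1)/2 = 37.7°, and the critical height
H_c = (4c'/γ) · sinβ cosφ' / [1 − cos(β − φ')]
    = (4·40.5/19.4) · sin60.3°·cos15.1° / [1 − cos(45.2°)]
    = 8.351 · 0.8686·0.9655 / [1 − 0.7046]
    = 8.351 · 0.8386 / 0.2954
    = 23.71 m

H_c = 23.71 m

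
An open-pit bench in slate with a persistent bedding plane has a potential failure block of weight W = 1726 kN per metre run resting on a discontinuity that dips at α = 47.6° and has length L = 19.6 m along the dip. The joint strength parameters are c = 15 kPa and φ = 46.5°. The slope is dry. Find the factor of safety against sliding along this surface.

FS = 1.19

Resolving the block weight along and normal to the plane and applying the Mohr–Coulomb strength on the joint:
N' = W cosα = 1726·cos47.6° = 1163.8 kN/m
Driving force T = W sinα = 1726·sin47.6° = 1274.6 kN/m
Resisting force R = c·L + N'·tanφ = 15·19.6 + 1163.8·tan46.5° = 294.0 + 1226.4 = 1520.4 kN/m
FS = R / T = 1520.4 / 1274.6 = 1.193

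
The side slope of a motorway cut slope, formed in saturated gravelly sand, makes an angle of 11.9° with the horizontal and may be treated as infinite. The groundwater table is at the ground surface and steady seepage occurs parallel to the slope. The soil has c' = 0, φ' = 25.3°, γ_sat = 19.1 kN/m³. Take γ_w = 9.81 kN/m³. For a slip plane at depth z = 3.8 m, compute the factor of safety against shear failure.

With seepage parallel to the slope and the water table at the surface, the effective normal stress on the slip plane uses the buoyant unit weight γ' = γ_sat − γ_w while the driving shear stress uses γ_sat:
FS = [c' + γ' z cos²β tanφ'] / [γ_sat z sinβ cosβ]
(For c' = 0 this reduces to FS = (γ'/γ_sat)·tanφ'/tanβ.)
γ' = 19.1 − 9.81 = 9.29 kN/m³
Numerator = 0.0 + 9.29·3.8·cos²11.9°·tan25.3° = 0.0 + 9.29·3.8·0.9575·0.4727 = 15.978 kPa
Denominator = 19.1·3.8·sin11.9°·cos11.9° = 19.1·3.8·0.2062·0.9785 = 14.645 kPa
FS = 15.978 / 14.645 = 1.091

FS = 1.09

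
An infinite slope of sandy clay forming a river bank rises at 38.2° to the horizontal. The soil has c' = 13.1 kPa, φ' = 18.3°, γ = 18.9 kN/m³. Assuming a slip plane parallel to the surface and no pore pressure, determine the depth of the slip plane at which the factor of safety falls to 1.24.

z = 1.74 m

Setting FS = 1.24 in FS = [c' + γz cos²β tanφ'] / [γz sinβ cosβ] and solving for z:
z = c' / [γ cosβ (FS·sinβ − cosβ·tanφ')]
  = 13.1 / [18.9·cos38.2°·(1.24·sin38.2° − cos38.2°·tan18.3°)]
  = 13.1 / [18.9·0.7859·(1.24·0.6184 − 0.7859·0.3307)]
  = 13.1 / 7.5293 = 1.740 m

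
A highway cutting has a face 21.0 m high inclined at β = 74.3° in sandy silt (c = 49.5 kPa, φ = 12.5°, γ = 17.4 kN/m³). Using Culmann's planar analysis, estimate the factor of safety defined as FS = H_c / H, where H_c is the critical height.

H_c = (4c/γ) · sinβ cosφ / [1 − cos(β − φ)]
    = (4·49.5/17.4) · sin74.3°·cos12.5° / [1 − cos61.8°]
    = 11.379 · 0.9399 / 0.5274 = 20.28 m
FS = H_c / H = 20.28 / 21.0 = 0.966

FS = 0.97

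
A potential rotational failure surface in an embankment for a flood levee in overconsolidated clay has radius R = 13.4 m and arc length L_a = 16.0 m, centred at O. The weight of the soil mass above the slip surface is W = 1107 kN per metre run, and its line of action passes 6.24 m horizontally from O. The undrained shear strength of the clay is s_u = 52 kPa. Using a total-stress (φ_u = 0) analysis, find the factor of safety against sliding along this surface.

Taking moments about the centre O, the resisting moment is provided by the undrained shear strength acting along the arc:
M_R = s_u·L_a·R = 52·16.00·13.4 = 11148.8 kN·m/m
M_D = W·d = 1107·6.24 = 6907.7 kN·m/m
FS = M_R / M_D = 11148.8 / 6907.7 = 1.614

FS = 1.61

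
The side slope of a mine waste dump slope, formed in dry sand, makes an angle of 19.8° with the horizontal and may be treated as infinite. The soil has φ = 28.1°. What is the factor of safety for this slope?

FS = 1.48

For a dry cohesionless infinite slope the factor of safety is FS = tanφ / tanβ.
FS = tan28.1° / tan19.8° = 0.5340 / 0.3600 = 1.483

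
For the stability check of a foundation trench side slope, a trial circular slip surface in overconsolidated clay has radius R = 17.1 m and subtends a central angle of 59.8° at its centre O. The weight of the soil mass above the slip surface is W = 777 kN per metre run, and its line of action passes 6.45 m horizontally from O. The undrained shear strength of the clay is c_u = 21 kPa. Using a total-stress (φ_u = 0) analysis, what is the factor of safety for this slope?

FS = 1.28

Taking moments about the centre O, the resisting moment is provided by the undrained shear strength acting along the arc:
Arc length L_a = R·θ = 17.1·(59.8°·π/180) = 17.1·1.0437 = 17.85 m
M_R = c_u·L_a·R = 21·17.85·17.1 = 6409.0 kN·m/m
M_D = W·d = 777·6.45 = 5011.7 kN·m/m
FS = M_R / M_D = 6409.0 / 5011.7 = 1.279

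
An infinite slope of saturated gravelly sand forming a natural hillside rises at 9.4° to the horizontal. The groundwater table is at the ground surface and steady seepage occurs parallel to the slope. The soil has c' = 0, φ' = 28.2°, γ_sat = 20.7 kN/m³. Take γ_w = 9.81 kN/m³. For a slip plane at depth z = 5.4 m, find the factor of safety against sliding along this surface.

With seepage parallel to the slope and the water table at the surface, the effective normal stress on the slip plane uses the buoyant unit weight γ' = γ_sat − γ_w while the driving shear stress uses γ_sat:
FS = [c' + γ' z cos²β tanφ'] / [γ_sat z sinβ cosβ]
(For c' = 0 this reduces to FS = (γ'/γ_sat)·tanφ'/tanβ.)
γ' = 20.7 − 9.81 = 10.89 kN/m³
Numerator = 0.0 + 10.89·5.4·cos²9.4°·tan28.2° = 0.0 + 10.89·5.4·0.9733·0.5362 = 30.690 kPa
Denominator = 20.7·5.4·sin9.4°·cos9.4° = 20.7·5.4·0.1633·0.9866 = 18.011 kPa
FS = 30.690 / 18.011 = 1.704

FS = 1.70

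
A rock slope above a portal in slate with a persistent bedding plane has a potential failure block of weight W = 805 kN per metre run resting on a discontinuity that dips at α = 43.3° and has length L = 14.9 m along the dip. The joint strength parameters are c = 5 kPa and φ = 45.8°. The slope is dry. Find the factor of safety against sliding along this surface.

Resolving the block weight along and normal to the plane and applying the Mohr–Coulomb strength on the joint:
N' = W cosα = 805·cos43.3° = 585.9 kN/m
Driving force T = W sinα = 805·sin43.3° = 552.1 kN/m
Resisting force R = c·L + N'·tanφ = 5·14.9 + 585.9·tan45.8° = 74.5 + 602.5 = 677.0 kN/m
FS = R / T = 677.0 / 552.1 = 1.226

FS = 1.23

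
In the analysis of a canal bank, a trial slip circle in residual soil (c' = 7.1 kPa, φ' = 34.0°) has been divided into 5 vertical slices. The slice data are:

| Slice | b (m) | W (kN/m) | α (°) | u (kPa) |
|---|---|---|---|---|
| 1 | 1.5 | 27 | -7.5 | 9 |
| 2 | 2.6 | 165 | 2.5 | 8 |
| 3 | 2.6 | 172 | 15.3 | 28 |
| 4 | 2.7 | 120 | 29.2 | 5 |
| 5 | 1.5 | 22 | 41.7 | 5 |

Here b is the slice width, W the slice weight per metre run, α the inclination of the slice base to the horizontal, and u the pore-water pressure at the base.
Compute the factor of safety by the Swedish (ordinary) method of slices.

Ordinary method of slices: FS = Σ[c'·Δl_i + (W_i cosα_i − u_i·Δl_i)·tanφ'] / Σ W_i sinα_i, with Δl_i = b_i / cosα_i.
Slice 1: Δl = 1.5/cos(-7.5°) = 1.513 m; N'_1 = 27·cos(-7.5°) − 9·1.513 = 13.2; c'Δl = 10.74; W sinα = -3.5
Slice 2: Δl = 2.6/cos2.5° = 2.602 m; N'_2 = 165·cos2.5° − 8·2.602 = 144.0; c'Δl = 18.48; W sinα = 7.2
Slice 3: Δl = 2.6/cos15.3° = 2.696 m; N'_3 = 172·cos15.3° − 28·2.696 = 90.4; c'Δl = 19.14; W sinα = 45.4
Slice 4: Δl = 2.7/cos29.2° = 3.093 m; N'_4 = 120·cos29.2° − 5·3.093 = 89.3; c'Δl = 21.96; W sinα = 58.5
Slice 5: Δl = 1.5/cos41.7° = 2.009 m; N'_5 = 22·cos41.7° − 5·2.009 = 6.4; c'Δl = 14.26; W sinα = 14.6
Σc'Δl = 84.6 kN/m; ΣN' = 343.3 kN/m; ΣW sinα = 122.2 kN/m
Resisting = 84.6 + 343.3·tan34.0° = 84.6 + 231.5 = 316.1 kN/m
FS = 316.1 / 122.2 = 2.586

FS = 2.59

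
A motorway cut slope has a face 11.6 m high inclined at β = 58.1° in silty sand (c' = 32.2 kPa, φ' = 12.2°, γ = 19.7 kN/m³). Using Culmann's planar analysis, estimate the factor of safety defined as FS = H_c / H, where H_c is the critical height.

FS = 1.54

H_c = (4c'/γ) · sinβ cosφ' / [1 − cos(β − φ')]
    = (4·32.2/19.7) · sin58.1°·cos12.2° / [1 − cos45.9°]
    = 6.538 · 0.8298 / 0.3041 = 17.84 m
FS = H_c / H = 17.84 / 11.6 = 1.538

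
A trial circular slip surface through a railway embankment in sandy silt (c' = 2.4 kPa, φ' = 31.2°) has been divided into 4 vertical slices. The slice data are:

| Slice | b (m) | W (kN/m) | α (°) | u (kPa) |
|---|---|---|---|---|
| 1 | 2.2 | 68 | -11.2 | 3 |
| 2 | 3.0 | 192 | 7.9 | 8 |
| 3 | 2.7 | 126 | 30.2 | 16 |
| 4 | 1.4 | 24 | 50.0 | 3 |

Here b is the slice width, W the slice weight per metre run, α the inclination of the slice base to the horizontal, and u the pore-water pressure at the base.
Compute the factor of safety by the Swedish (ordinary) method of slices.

FS = 2.14

Ordinary method of slices: FS = Σ[c'·Δl_i + (W_i cosα_i − u_i·Δl_i)·tanφ'] / Σ W_i sinα_i, with Δl_i = b_i / cosα_i.
Slice 1: Δl = 2.2/cos(-11.2°) = 2.243 m; N'_1 = 68·cos(-11.2°) − 3·2.243 = 60.0; c'Δl = 5.38; W sinα = -13.2
Slice 2: Δl = 3.0/cos7.9° = 3.029 m; N'_2 = 192·cos7.9° − 8·3.029 = 165.9; c'Δl = 7.27; W sinα = 26.4
Slice 3: Δl = 2.7/cos30.2° = 3.124 m; N'_3 = 126·cos30.2° − 16·3.124 = 58.9; c'Δl = 7.50; W sinα = 63.4
Slice 4: Δl = 1.4/cos50.0° = 2.178 m; N'_4 = 24·cos50.0° − 3·2.178 = 8.9; c'Δl = 5.23; W sinα = 18.4
Σc'Δl = 25.4 kN/m; ΣN' = 293.7 kN/m; ΣW sinα = 94.9 kN/m
Resisting = 25.4 + 293.7·tan31.2° = 25.4 + 177.9 = 203.3 kN/m
FS = 203.3 / 94.9 = 2.141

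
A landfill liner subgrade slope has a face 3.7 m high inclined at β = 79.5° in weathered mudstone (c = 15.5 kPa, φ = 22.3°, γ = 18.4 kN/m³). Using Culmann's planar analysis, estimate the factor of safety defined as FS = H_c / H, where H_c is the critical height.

FS = 1.81

H_c = (4c/γ) · sinβ cosφ / [1 − cos(β − φ)]
    = (4·15.5/18.4) · sin79.5°·cos22.3° / [1 − cos57.2°]
    = 3.370 · 0.9097 / 0.4583 = 6.69 m
FS = H_c / H = 6.69 / 3.7 = 1.808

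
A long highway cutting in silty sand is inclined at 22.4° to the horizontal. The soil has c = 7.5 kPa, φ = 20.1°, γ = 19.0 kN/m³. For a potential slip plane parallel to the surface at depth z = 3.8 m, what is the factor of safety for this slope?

FS = 1.18

For an infinite slope with a slip plane parallel to the surface (no pore pressure): FS = [c + γz cos²β tanφ] / [γz sinβ cosβ].
γz = 19.0·3.8 = 72.20 kN/m²
Numerator = 7.5 + 72.20·cos²22.4°·tan20.1° = 7.5 + 72.20·0.8548·0.3659 = 30.085 kPa
Denominator = 72.20·sin22.4°·cos22.4° = 72.20·0.3811·0.9245 = 25.437 kPa
FS = 30.085 / 25.437 = 1.183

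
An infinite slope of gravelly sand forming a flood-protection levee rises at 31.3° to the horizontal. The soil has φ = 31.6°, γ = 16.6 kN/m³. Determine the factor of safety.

FS = 1.01

For a dry cohesionless infinite slope the factor of safety is FS = tanφ / tanβ.
FS = tan31.6° / tan31.3° = 0.6152 / 0.6080 = 1.012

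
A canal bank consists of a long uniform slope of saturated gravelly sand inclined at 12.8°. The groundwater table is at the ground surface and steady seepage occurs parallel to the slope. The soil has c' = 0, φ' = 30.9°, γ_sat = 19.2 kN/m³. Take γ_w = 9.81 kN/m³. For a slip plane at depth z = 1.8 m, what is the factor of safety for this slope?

FS = 1.29

With seepage parallel to the slope and the water table at the surface, the effective normal stress on the slip plane uses the buoyant unit weight γ' = γ_sat − γ_w while the driving shear stress uses γ_sat:
FS = [c' + γ' z cos²β tanφ'] / [γ_sat z sinβ cosβ]
(For c' = 0 this reduces to FS = (γ'/γ_sat)·tanφ'/tanβ.)
γ' = 19.2 − 9.81 = 9.39 kN/m³
Numerator = 0.0 + 9.39·1.8·cos²12.8°·tan30.9° = 0.0 + 9.39·1.8·0.9509·0.5985 = 9.619 kPa
Denominator = 19.2·1.8·sin12.8°·cos12.8° = 19.2·1.8·0.2215·0.9751 = 7.466 kPa
FS = 9.619 / 7.466 = 1.288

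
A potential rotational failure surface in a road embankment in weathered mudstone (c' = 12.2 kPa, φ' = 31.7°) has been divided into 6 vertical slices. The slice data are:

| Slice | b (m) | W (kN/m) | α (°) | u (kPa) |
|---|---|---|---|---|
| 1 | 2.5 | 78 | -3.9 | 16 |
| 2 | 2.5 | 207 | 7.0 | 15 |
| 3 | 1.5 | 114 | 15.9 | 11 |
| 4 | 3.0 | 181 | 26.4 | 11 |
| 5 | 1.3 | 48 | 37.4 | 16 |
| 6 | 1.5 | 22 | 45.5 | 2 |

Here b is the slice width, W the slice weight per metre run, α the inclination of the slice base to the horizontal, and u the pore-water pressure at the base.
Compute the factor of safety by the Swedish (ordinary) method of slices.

Ordinary method of slices: FS = Σ[c'·Δl_i + (W_i cosα_i − u_i·Δl_i)·tanφ'] / Σ W_i sinα_i, with Δl_i = b_i / cosα_i.
Slice 1: Δl = 2.5/cos(-3.9°) = 2.506 m; N'_1 = 78·cos(-3.9°) − 16·2.506 = 37.7; c'Δl = 30.57; W sinα = -5.3
Slice 2: Δl = 2.5/cos7.0° = 2.519 m; N'_2 = 207·cos7.0° − 15·2.519 = 167.7; c'Δl = 30.73; W sinα = 25.2
Slice 3: Δl = 1.5/cos15.9° = 1.560 m; N'_3 = 114·cos15.9° − 11·1.560 = 92.5; c'Δl = 19.03; W sinα = 31.2
Slice 4: Δl = 3.0/cos26.4° = 3.349 m; N'_4 = 181·cos26.4° − 11·3.349 = 125.3; c'Δl = 40.86; W sinα = 80.5
Slice 5: Δl = 1.3/cos37.4° = 1.636 m; N'_5 = 48·cos37.4° − 16·1.636 = 11.9; c'Δl = 19.96; W sinα = 29.2
Slice 6: Δl = 1.5/cos45.5° = 2.140 m; N'_6 = 22·cos45.5° − 2·2.140 = 11.1; c'Δl = 26.11; W sinα = 15.7
Σc'Δl = 167.3 kN/m; ΣN' = 446.3 kN/m; ΣW sinα = 176.5 kN/m
Resisting = 167.3 + 446.3·tan31.7° = 167.3 + 275.6 = 442.9 kN/m
FS = 442.9 / 176.5 = 2.510

FS = 2.51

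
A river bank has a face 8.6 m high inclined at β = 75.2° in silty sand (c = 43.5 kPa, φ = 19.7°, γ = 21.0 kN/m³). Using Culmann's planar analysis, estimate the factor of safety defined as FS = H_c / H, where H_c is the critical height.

FS = 2.02

H_c = (4c/γ) · sinβ cosφ / [1 − cos(β − φ)]
    = (4·43.5/21.0) · sin75.2°·cos19.7° / [1 − cos55.5°]
    = 8.286 · 0.9102 / 0.4336 = 17.39 m
FS = H_c / H = 17.39 / 8.6 = 2.023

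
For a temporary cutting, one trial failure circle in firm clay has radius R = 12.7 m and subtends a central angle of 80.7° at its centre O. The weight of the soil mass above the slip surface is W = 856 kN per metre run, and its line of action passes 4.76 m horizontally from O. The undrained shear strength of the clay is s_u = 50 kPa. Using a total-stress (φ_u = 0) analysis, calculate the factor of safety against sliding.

FS = 2.79

Taking moments about the centre O, the resisting moment is provided by the undrained shear strength acting along the arc:
Arc length L_a = R·θ = 12.7·(80.7°·π/180) = 12.7·1.4085 = 17.89 m
M_R = s_u·L_a·R = 50·17.89·12.7 = 11358.7 kN·m/m
M_D = W·d = 856·4.76 = 4074.6 kN·m/m
FS = M_R / M_D = 11358.7 / 4074.6 = 2.788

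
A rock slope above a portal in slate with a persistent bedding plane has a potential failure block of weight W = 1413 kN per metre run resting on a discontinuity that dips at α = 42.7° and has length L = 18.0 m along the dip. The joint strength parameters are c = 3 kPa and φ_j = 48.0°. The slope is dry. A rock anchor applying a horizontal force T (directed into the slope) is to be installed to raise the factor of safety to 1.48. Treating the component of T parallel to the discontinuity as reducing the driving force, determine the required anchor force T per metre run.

T = 115 kN/m

Resolving forces along and normal to the sliding plane, with the horizontal anchor force T adding T·sinα to the effective normal force and T·cosα acting up the plane against the driving force:
FS = [cL + (W cosα + T sinα) tanφ_j] / [W sinα − T cosα]
Without the anchor: N' = 1038.4 kN/m, driving T_d = 958.2 kN/m, resisting R = 3·18.0 + 1038.4·tan48.0° = 1207.3 kN/m, FS = 1.26.
Setting FS = 1.48 and solving for T:
1.48·(958.2 − T cos42.7°) = 1207.3 + T sin42.7°·tan48.0°
T·(sin42.7°·tan48.0° + 1.48·cos42.7°) = 1.48·958.2 − 1207.3
T·(0.6782·1.1106 + 1.48·0.7349) = 1418.2 − 1207.3 = 210.9
T·1.8408 = 210.9
T = 114.6 kN/m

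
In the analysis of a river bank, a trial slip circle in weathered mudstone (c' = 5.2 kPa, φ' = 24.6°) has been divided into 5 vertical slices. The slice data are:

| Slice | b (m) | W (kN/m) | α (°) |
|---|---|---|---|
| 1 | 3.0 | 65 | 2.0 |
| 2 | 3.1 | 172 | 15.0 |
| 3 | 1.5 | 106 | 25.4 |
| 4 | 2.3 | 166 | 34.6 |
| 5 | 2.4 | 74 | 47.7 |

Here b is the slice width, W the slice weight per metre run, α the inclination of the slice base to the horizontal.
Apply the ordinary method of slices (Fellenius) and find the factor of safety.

Ordinary method of slices: FS = Σ[c'·Δl_i + (W_i cosα_i)·tanφ'] / Σ W_i sinα_i, with Δl_i = b_i / cosα_i.
Slice 1: Δl = 3.0/cos2.0° = 3.002 m; N'_1 = 65·cos2.0° = 65.0; c'Δl = 15.61; W sinα = 2.3
Slice 2: Δl = 3.1/cos15.0° = 3.209 m; N'_2 = 172·cos15.0° = 166.1; c'Δl = 16.69; W sinα = 44.5
Slice 3: Δl = 1.5/cos25.4° = 1.661 m; N'_3 = 106·cos25.4° = 95.8; c'Δl = 8.63; W sinα = 45.5
Slice 4: Δl = 2.3/cos34.6° = 2.794 m; N'_4 = 166·cos34.6° = 136.6; c'Δl = 14.53; W sinα = 94.3
Slice 5: Δl = 2.4/cos47.7° = 3.566 m; N'_5 = 74·cos47.7° = 49.8; c'Δl = 18.54; W sinα = 54.7
Σc'Δl = 74.0 kN/m; ΣN' = 513.3 kN/m; ΣW sinα = 241.2 kN/m
Resisting = 74.0 + 513.3·tan24.6° = 74.0 + 235.0 = 309.0 kN/m
FS = 309.0 / 241.2 = 1.281

FS = 1.28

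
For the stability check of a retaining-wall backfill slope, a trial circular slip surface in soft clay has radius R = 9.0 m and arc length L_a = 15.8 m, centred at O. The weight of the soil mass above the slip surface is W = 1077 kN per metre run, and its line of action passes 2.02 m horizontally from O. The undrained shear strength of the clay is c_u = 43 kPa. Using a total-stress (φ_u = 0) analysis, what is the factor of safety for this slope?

Taking moments about the centre O, the resisting moment is provided by the undrained shear strength acting along the arc:
M_R = c_u·L_a·R = 43·15.80·9.0 = 6114.6 kN·m/m
M_D = W·d = 1077·2.02 = 2175.5 kN·m/m
FS = M_R / M_D = 6114.6 / 2175.5 = 2.811

FS = 2.81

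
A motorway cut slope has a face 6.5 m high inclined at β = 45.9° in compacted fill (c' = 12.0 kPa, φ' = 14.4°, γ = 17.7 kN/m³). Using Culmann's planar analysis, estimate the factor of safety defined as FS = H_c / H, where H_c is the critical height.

H_c = (4c'/γ) · sinβ cosφ' / [1 − cos(β − φ')]
    = (4·12.0/17.7) · sin45.9°·cos14.4° / [1 − cos31.5°]
    = 2.712 · 0.6956 / 0.1474 = 12.80 m
FS = H_c / H = 12.80 / 6.5 = 1.969

FS = 1.97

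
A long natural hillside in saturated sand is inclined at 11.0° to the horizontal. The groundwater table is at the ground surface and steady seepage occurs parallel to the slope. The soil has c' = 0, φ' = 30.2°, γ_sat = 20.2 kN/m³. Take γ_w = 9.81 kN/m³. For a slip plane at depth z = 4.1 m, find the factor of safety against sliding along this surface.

With seepage parallel to the slope and the water table at the surface, the effective normal stress on the slip plane uses the buoyant unit weight γ' = γ_sat − γ_w while the driving shear stress uses γ_sat:
FS = [c' + γ' z cos²β tanφ'] / [γ_sat z sinβ cosβ]
(For c' = 0 this reduces to FS = (γ'/γ_sat)·tanφ'/tanβ.)
γ' = 20.2 − 9.81 = 10.39 kN/m³
Numerator = 0.0 + 10.39·4.1·cos²11.0°·tan30.2° = 0.0 + 10.39·4.1·0.9636·0.5820 = 23.891 kPa
Denominator = 20.2·4.1·sin11.0°·cos11.0° = 20.2·4.1·0.1908·0.9816 = 15.512 kPa
FS = 23.891 / 15.512 = 1.540

FS = 1.54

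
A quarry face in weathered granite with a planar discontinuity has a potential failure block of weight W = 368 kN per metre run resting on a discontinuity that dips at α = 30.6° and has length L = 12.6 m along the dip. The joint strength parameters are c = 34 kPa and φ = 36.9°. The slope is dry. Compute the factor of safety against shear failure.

Resolving the block weight along and normal to the plane and applying the Mohr–Coulomb strength on the joint:
N' = W cosα = 368·cos30.6° = 316.8 kN/m
Driving force T = W sinα = 368·sin30.6° = 187.3 kN/m
Resisting force R = c·L + N'·tanφ = 34·12.6 + 316.8·tan36.9° = 428.4 + 237.8 = 666.2 kN/m
FS = R / T = 666.2 / 187.3 = 3.556

FS = 3.56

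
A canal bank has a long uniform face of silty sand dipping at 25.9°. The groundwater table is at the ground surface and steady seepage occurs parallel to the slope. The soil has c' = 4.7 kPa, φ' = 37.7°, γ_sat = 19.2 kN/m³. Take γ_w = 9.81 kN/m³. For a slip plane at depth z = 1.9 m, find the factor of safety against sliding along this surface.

FS = 1.11

With seepage parallel to the slope and the water table at the surface, the effective normal stress on the slip plane uses the buoyant unit weight γ' = γ_sat − γ_w while the driving shear stress uses γ_sat:
FS = [c' + γ' z cos²β tanφ'] / [γ_sat z sinβ cosβ]
γ' = 19.2 − 9.81 = 9.39 kN/m³
Numerator = 4.7 + 9.39·1.9·cos²25.9°·tan37.7° = 4.7 + 9.39·1.9·0.8092·0.7729 = 15.858 kPa
Denominator = 19.2·1.9·sin25.9°·cos25.9° = 19.2·1.9·0.4368·0.8996 = 14.334 kPa
FS = 15.858 / 14.334 = 1.106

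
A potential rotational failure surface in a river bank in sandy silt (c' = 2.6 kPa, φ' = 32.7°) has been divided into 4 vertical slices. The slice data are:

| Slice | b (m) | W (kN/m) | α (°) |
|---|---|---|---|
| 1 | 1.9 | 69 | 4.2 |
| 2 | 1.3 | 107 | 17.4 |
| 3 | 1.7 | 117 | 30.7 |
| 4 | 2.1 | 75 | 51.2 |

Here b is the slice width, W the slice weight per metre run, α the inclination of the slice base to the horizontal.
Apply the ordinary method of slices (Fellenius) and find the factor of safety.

FS = 1.46

Ordinary method of slices: FS = Σ[c'·Δl_i + (W_i cosα_i)·tanφ'] / Σ W_i sinα_i, with Δl_i = b_i / cosα_i.
Slice 1: Δl = 1.9/cos4.2° = 1.905 m; N'_1 = 69·cos4.2° = 68.8; c'Δl = 4.95; W sinα = 5.1
Slice 2: Δl = 1.3/cos17.4° = 1.362 m; N'_2 = 107·cos17.4° = 102.1; c'Δl = 3.54; W sinα = 32.0
Slice 3: Δl = 1.7/cos30.7° = 1.977 m; N'_3 = 117·cos30.7° = 100.6; c'Δl = 5.14; W sinα = 59.7
Slice 4: Δl = 2.1/cos51.2° = 3.351 m; N'_4 = 75·cos51.2° = 47.0; c'Δl = 8.71; W sinα = 58.5
Σc'Δl = 22.3 kN/m; ΣN' = 318.5 kN/m; ΣW sinα = 155.2 kN/m
Resisting = 22.3 + 318.5·tan32.7° = 22.3 + 204.5 = 226.8 kN/m
FS = 226.8 / 155.2 = 1.461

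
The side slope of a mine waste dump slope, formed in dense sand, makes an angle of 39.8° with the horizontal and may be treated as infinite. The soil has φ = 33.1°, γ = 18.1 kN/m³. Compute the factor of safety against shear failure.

For a dry cohesionless infinite slope the factor of safety is FS = tanφ / tanβ.
FS = tan33.1° / tan39.8° = 0.6519 / 0.8332 = 0.782

FS = 0.78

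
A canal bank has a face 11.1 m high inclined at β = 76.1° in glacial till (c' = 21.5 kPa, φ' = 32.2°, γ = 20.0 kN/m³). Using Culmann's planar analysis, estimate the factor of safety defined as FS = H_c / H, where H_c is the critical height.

H_c = (4c'/γ) · sinβ cosφ' / [1 − cos(β − φ')]
    = (4·21.5/20.0) · sin76.1°·cos32.2° / [1 − cos43.9°]
    = 4.300 · 0.8214 / 0.2794 = 12.64 m
FS = H_c / H = 12.64 / 11.1 = 1.139

FS = 1.14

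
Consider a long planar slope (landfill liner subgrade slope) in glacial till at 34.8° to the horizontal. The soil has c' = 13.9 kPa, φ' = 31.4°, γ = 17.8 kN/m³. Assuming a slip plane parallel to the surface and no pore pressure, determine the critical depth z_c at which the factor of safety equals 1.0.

Setting FS = 1.00 in FS = [c' + γz cos²β tanφ'] / [γz sinβ cosβ] and solving for z:
z = c' / [γ cosβ (FS·sinβ − cosβ·tanφ')]
  = 13.9 / [17.8·cos34.8°·(1.00·sin34.8° − cos34.8°·tan31.4°)]
  = 13.9 / [17.8·0.8211·(1.00·0.5707 − 0.8211·0.6104)]
  = 13.9 / 1.0156 = 13.687 m

z_c = 13.69 m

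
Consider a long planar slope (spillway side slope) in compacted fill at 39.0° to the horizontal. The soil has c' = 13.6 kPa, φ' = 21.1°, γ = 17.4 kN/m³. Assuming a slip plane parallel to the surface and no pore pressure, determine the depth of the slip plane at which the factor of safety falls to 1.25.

Setting FS = 1.25 in FS = [c' + γz cos²β tanφ'] / [γz sinβ cosβ] and solving for z:
z = c' / [γ cosβ (FS·sinβ − cosβ·tanφ')]
  = 13.6 / [17.4·cos39.0°·(1.25·sin39.0° − cos39.0°·tan21.1°)]
  = 13.6 / [17.4·0.7771·(1.25·0.6293 − 0.7771·0.3859)]
  = 13.6 / 6.5823 = 2.066 m

z = 2.07 m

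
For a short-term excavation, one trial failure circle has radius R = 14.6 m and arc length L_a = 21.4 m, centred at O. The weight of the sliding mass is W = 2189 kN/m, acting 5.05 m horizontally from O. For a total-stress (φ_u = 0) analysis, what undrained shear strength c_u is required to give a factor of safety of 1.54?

c_u = 54.5 kPa

FS = c_u·L_a·R / (W·d), so c_u = FS·W·d / (L_a·R).
c_u = 1.54·2189·5.05 / (21.40·14.6) = 17023.9 / 312.44 = 54.49 kPa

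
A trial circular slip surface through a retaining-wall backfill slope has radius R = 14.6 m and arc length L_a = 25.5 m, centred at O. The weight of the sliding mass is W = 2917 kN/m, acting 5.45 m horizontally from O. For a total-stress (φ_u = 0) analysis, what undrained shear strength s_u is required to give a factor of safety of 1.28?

s_u = 54.7 kPa

FS = s_u·L_a·R / (W·d), so s_u = FS·W·d / (L_a·R).
s_u = 1.28·2917·5.45 / (25.50·14.6) = 20349.0 / 372.30 = 54.66 kPa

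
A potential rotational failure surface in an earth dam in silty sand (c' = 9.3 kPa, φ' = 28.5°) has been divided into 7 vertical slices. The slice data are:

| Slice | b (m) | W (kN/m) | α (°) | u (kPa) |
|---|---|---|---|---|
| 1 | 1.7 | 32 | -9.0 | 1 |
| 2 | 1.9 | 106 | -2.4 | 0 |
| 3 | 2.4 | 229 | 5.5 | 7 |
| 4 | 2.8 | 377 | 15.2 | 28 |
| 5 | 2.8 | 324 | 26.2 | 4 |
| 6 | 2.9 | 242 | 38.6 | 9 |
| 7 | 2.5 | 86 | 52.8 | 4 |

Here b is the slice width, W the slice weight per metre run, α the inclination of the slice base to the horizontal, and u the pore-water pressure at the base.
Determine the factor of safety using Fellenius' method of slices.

FS = 1.65

Ordinary method of slices: FS = Σ[c'·Δl_i + (W_i cosα_i − u_i·Δl_i)·tanφ'] / Σ W_i sinα_i, with Δl_i = b_i / cosα_i.
Slice 1: Δl = 1.7/cos(-9.0°) = 1.721 m; N'_1 = 32·cos(-9.0°) − 1·1.721 = 29.9; c'Δl = 16.01; W sinα = -5.0
Slice 2: Δl = 1.9/cos(-2.4°) = 1.902 m; N'_2 = 106·cos(-2.4°) − 0·1.902 = 105.9; c'Δl = 17.69; W sinα = -4.4
Slice 3: Δl = 2.4/cos5.5° = 2.411 m; N'_3 = 229·cos5.5° − 7·2.411 = 211.1; c'Δl = 22.42; W sinα = 21.9
Slice 4: Δl = 2.8/cos15.2° = 2.902 m; N'_4 = 377·cos15.2° − 28·2.902 = 282.6; c'Δl = 26.98; W sinα = 98.8
Slice 5: Δl = 2.8/cos26.2° = 3.121 m; N'_5 = 324·cos26.2° − 4·3.121 = 278.2; c'Δl = 29.02; W sinα = 143.0
Slice 6: Δl = 2.9/cos38.6° = 3.711 m; N'_6 = 242·cos38.6° − 9·3.711 = 155.7; c'Δl = 34.51; W sinα = 151.0
Slice 7: Δl = 2.5/cos52.8° = 4.135 m; N'_7 = 86·cos52.8° − 4·4.135 = 35.5; c'Δl = 38.46; W sinα = 68.5
Σc'Δl = 185.1 kN/m; ΣN' = 1098.8 kN/m; ΣW sinα = 473.9 kN/m
Resisting = 185.1 + 1098.8·tan28.5° = 185.1 + 596.6 = 781.7 kN/m
FS = 781.7 / 473.9 = 1.650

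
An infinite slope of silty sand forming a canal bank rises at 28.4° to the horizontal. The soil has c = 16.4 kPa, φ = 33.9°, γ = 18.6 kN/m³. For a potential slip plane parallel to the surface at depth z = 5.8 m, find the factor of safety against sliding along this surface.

For an infinite slope with a slip plane parallel to the surface (no pore pressure): FS = [c + γz cos²β tanφ] / [γz sinβ cosβ].
γz = 18.6·5.8 = 107.88 kN/m²
Numerator = 16.4 + 107.88·cos²28.4°·tan33.9° = 16.4 + 107.88·0.7738·0.6720 = 72.493 kPa
Denominator = 107.88·sin28.4°·cos28.4° = 107.88·0.4756·0.8796 = 45.135 kPa
FS = 72.493 / 45.135 = 1.606

FS = 1.61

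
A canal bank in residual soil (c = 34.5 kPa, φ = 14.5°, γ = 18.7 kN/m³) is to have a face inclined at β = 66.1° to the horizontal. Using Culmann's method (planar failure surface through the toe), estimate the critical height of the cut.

Culmann's analysis gives the critical failure plane at α_cr = (β + φ)/2 = (66.1 + 14.5)/2 = 40.3°, and the critical height
H_c = (4c/γ) · sinβ cosφ / [1 − cos(β − φ)]
    = (4·34.5/18.7) · sin66.1°·cos14.5° / [1 − cos(51.6°)]
    = 7.380 · 0.9143·0.9681 / [1 − 0.6211]
    = 7.380 · 0.8851 / 0.3789
    = 17.24 m

H_c = 17.24 m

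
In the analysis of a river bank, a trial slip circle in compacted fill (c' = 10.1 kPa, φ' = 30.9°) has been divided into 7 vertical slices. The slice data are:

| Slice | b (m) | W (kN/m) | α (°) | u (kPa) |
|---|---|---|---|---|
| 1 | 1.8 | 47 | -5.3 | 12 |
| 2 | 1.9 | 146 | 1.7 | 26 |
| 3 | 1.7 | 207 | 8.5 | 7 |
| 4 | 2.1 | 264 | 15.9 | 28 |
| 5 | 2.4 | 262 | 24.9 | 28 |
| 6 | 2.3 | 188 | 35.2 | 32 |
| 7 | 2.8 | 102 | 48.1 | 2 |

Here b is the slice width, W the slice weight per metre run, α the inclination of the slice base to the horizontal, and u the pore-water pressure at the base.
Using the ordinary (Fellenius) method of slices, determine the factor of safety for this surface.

FS = 1.63

Ordinary method of slices: FS = Σ[c'·Δl_i + (W_i cosα_i − u_i·Δl_i)·tanφ'] / Σ W_i sinα_i, with Δl_i = b_i / cosα_i.
Slice 1: Δl = 1.8/cos(-5.3°) = 1.808 m; N'_1 = 47·cos(-5.3°) − 12·1.808 = 25.1; c'Δl = 18.26; W sinα = -4.3
Slice 2: Δl = 1.9/cos1.7° = 1.901 m; N'_2 = 146·cos1.7° − 26·1.901 = 96.5; c'Δl = 19.20; W sinα = 4.3
Slice 3: Δl = 1.7/cos8.5° = 1.719 m; N'_3 = 207·cos8.5° − 7·1.719 = 192.7; c'Δl = 17.36; W sinα = 30.6
Slice 4: Δl = 2.1/cos15.9° = 2.184 m; N'_4 = 264·cos15.9° − 28·2.184 = 192.8; c'Δl = 22.05; W sinα = 72.3
Slice 5: Δl = 2.4/cos24.9° = 2.646 m; N'_5 = 262·cos24.9° − 28·2.646 = 163.6; c'Δl = 26.72; W sinα = 110.3
Slice 6: Δl = 2.3/cos35.2° = 2.815 m; N'_6 = 188·cos35.2° − 32·2.815 = 63.6; c'Δl = 28.43; W sinα = 108.4
Slice 7: Δl = 2.8/cos48.1° = 4.193 m; N'_7 = 102·cos48.1° − 2·4.193 = 59.7; c'Δl = 42.35; W sinα = 75.9
Σc'Δl = 174.4 kN/m; ΣN' = 793.9 kN/m; ΣW sinα = 397.5 kN/m
Resisting = 174.4 + 793.9·tan30.9° = 174.4 + 475.2 = 649.5 kN/m
FS = 649.5 / 397.5 = 1.634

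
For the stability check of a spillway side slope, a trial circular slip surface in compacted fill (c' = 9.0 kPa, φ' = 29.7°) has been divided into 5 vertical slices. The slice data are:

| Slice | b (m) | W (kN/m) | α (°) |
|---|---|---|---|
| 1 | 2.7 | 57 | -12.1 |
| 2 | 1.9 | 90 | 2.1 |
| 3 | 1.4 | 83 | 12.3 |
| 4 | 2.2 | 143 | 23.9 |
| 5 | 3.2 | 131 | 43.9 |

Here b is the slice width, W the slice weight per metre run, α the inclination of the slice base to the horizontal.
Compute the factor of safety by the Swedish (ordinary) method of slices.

Ordinary method of slices: FS = Σ[c'·Δl_i + (W_i cosα_i)·tanφ'] / Σ W_i sinα_i, with Δl_i = b_i / cosα_i.
Slice 1: Δl = 2.7/cos(-12.1°) = 2.761 m; N'_1 = 57·cos(-12.1°) = 55.7; c'Δl = 24.85; W sinα = -11.9
Slice 2: Δl = 1.9/cos2.1° = 1.901 m; N'_2 = 90·cos2.1° = 89.9; c'Δl = 17.11; W sinα = 3.3
Slice 3: Δl = 1.4/cos12.3° = 1.433 m; N'_3 = 83·cos12.3° = 81.1; c'Δl = 12.90; W sinα = 17.7
Slice 4: Δl = 2.2/cos23.9° = 2.406 m; N'_4 = 143·cos23.9° = 130.7; c'Δl = 21.66; W sinα = 57.9
Slice 5: Δl = 3.2/cos43.9° = 4.441 m; N'_5 = 131·cos43.9° = 94.4; c'Δl = 39.97; W sinα = 90.8
Σc'Δl = 116.5 kN/m; ΣN' = 451.9 kN/m; ΣW sinα = 157.8 kN/m
Resisting = 116.5 + 451.9·tan29.7° = 116.5 + 257.8 = 374.2 kN/m
FS = 374.2 / 157.8 = 2.372

FS = 2.37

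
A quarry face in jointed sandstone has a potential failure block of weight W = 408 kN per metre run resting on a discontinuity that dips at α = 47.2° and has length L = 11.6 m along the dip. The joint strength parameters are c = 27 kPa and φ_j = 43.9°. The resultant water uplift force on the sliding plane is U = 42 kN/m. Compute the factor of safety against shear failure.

FS = 1.80

Resolving the block weight along and normal to the plane and applying the Mohr–Coulomb strength on the joint:
N' = W cosα − U = 408·cos47.2° − 42 = 235.2 kN/m
Driving force T = W sinα = 408·sin47.2° = 299.4 kN/m
Resisting force R = c·L + N'·tanφ_j = 27·11.6 + 235.2·tan43.9° = 313.2 + 226.3 = 539.5 kN/m
FS = R / T = 539.5 / 299.4 = 1.802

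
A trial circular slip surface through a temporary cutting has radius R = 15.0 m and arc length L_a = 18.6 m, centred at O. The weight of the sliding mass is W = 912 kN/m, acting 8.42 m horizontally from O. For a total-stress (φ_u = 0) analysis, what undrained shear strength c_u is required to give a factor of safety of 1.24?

FS = c_u·L_a·R / (W·d), so c_u = FS·W·d / (L_a·R).
c_u = 1.24·912·8.42 / (18.60·15.0) = 9522.0 / 279.00 = 34.13 kPa

c_u = 34.1 kPa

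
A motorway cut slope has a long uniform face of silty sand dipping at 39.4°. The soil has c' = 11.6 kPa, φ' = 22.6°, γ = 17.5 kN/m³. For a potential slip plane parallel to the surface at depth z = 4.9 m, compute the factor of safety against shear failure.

FS = 0.78

For an infinite slope with a slip plane parallel to the surface (no pore pressure): FS = [c' + γz cos²β tanφ'] / [γz sinβ cosβ].
γz = 17.5·4.9 = 85.75 kN/m²
Numerator = 11.6 + 85.75·cos²39.4°·tan22.6° = 11.6 + 85.75·0.5971·0.4163 = 32.914 kPa
Denominator = 85.75·sin39.4°·cos39.4° = 85.75·0.6347·0.7727 = 42.058 kPa
FS = 32.914 / 42.058 = 0.783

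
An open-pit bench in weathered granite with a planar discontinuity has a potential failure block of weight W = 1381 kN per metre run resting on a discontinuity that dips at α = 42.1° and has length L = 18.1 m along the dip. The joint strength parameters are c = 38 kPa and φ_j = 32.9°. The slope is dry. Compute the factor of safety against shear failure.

Resolving the block weight along and normal to the plane and applying the Mohr–Coulomb strength on the joint:
N' = W cosα = 1381·cos42.1° = 1024.7 kN/m
Driving force T = W sinα = 1381·sin42.1° = 925.9 kN/m
Resisting force R = c·L + N'·tanφ_j = 38·18.1 + 1024.7·tan32.9° = 687.8 + 662.9 = 1350.7 kN/m
FS = R / T = 1350.7 / 925.9 = 1.459

FS = 1.46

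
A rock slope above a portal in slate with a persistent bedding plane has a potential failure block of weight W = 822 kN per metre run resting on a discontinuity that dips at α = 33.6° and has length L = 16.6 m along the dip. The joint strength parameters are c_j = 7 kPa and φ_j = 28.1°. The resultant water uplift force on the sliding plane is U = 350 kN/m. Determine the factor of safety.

Resolving the block weight along and normal to the plane and applying the Mohr–Coulomb strength on the joint:
N' = W cosα − U = 822·cos33.6° − 350 = 334.7 kN/m
Driving force T = W sinα = 822·sin33.6° = 454.9 kN/m
Resisting force R = c_j·L + N'·tanφ_j = 7·16.6 + 334.7·tan28.1° = 116.2 + 178.7 = 294.9 kN/m
FS = R / T = 294.9 / 454.9 = 0.648

FS = 0.65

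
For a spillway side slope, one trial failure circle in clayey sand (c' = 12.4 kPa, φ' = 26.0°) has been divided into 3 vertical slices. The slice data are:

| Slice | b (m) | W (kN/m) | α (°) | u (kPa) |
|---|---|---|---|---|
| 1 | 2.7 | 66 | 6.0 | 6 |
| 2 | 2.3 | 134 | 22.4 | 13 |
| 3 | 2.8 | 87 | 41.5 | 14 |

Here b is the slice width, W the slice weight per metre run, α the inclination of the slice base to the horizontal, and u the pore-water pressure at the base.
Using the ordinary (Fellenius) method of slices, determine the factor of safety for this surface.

Ordinary method of slices: FS = Σ[c'·Δl_i + (W_i cosα_i − u_i·Δl_i)·tanφ'] / Σ W_i sinα_i, with Δl_i = b_i / cosα_i.
Slice 1: Δl = 2.7/cos6.0° = 2.715 m; N'_1 = 66·cos6.0° − 6·2.715 = 49.3; c'Δl = 33.66; W sinα = 6.9
Slice 2: Δl = 2.3/cos22.4° = 2.488 m; N'_2 = 134·cos22.4° − 13·2.488 = 91.5; c'Δl = 30.85; W sinα = 51.1
Slice 3: Δl = 2.8/cos41.5° = 3.739 m; N'_3 = 87·cos41.5° − 14·3.739 = 12.8; c'Δl = 46.36; W sinα = 57.6
Σc'Δl = 110.9 kN/m; ΣN' = 153.7 kN/m; ΣW sinα = 115.6 kN/m
Resisting = 110.9 + 153.7·tan26.0° = 110.9 + 75.0 = 185.8 kN/m
FS = 185.8 / 115.6 = 1.607

FS = 1.61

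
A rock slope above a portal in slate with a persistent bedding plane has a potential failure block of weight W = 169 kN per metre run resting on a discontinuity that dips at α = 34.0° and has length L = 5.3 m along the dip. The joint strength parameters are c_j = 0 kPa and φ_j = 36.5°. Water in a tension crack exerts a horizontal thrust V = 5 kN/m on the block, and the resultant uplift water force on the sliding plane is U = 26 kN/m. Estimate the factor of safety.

FS = 0.83

Resolving the block weight along and normal to the plane and applying the Mohr–Coulomb strength on the joint:
N' = W cosα − U − V sinα = 169·cos34.0° − 26 − 5·sin34.0° = 111.3 kN/m
Driving force T = W sinα + V cosα = 169·sin34.0° + 5·cos34.0° = 98.6 kN/m
Resisting force R = c_j·L + N'·tanφ_j = 0·5.3 + 111.3·tan36.5° = 0.0 + 82.4 = 82.4 kN/m
FS = R / T = 82.4 / 98.6 = 0.835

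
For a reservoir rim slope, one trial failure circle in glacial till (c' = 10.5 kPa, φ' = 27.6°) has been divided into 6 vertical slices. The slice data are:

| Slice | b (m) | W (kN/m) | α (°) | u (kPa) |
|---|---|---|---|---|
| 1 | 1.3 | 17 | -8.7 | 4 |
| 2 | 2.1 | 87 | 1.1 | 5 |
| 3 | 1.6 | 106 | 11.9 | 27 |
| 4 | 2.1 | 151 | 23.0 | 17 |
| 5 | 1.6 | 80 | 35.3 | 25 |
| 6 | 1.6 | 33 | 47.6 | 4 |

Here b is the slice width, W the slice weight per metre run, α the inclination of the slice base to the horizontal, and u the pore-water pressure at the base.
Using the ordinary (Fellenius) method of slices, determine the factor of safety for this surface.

FS = 1.77

Ordinary method of slices: FS = Σ[c'·Δl_i + (W_i cosα_i − u_i·Δl_i)·tanφ'] / Σ W_i sinα_i, with Δl_i = b_i / cosα_i.
Slice 1: Δl = 1.3/cos(-8.7°) = 1.315 m; N'_1 = 17·cos(-8.7°) − 4·1.315 = 11.5; c'Δl = 13.81; W sinα = -2.6
Slice 2: Δl = 2.1/cos1.1° = 2.100 m; N'_2 = 87·cos1.1° − 5·2.100 = 76.5; c'Δl = 22.05; W sinα = 1.7
Slice 3: Δl = 1.6/cos11.9° = 1.635 m; N'_3 = 106·cos11.9° − 27·1.635 = 59.6; c'Δl = 17.17; W sinα = 21.9
Slice 4: Δl = 2.1/cos23.0° = 2.281 m; N'_4 = 151·cos23.0° − 17·2.281 = 100.2; c'Δl = 23.95; W sinα = 59.0
Slice 5: Δl = 1.6/cos35.3° = 1.960 m; N'_5 = 80·cos35.3° − 25·1.960 = 16.3; c'Δl = 20.58; W sinα = 46.2
Slice 6: Δl = 1.6/cos47.6° = 2.373 m; N'_6 = 33·cos47.6° − 4·2.373 = 12.8; c'Δl = 24.91; W sinα = 24.4
Σc'Δl = 122.5 kN/m; ΣN' = 276.9 kN/m; ΣW sinα = 150.6 kN/m
Resisting = 122.5 + 276.9·tan27.6° = 122.5 + 144.7 = 267.2 kN/m
FS = 267.2 / 150.6 = 1.775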